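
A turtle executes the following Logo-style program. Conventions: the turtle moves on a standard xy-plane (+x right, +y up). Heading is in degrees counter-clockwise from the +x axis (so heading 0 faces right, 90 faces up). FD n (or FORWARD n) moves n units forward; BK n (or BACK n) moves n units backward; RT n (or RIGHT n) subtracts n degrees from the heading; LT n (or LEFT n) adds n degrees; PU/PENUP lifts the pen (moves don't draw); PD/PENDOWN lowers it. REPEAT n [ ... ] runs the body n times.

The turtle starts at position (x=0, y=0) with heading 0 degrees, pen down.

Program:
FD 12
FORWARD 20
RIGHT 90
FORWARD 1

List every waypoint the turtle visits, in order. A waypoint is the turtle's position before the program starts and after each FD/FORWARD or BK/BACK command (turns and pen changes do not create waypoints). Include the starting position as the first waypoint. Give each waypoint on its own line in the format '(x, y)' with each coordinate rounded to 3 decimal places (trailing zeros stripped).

Executing turtle program step by step:
Start: pos=(0,0), heading=0, pen down
FD 12: (0,0) -> (12,0) [heading=0, draw]
FD 20: (12,0) -> (32,0) [heading=0, draw]
RT 90: heading 0 -> 270
FD 1: (32,0) -> (32,-1) [heading=270, draw]
Final: pos=(32,-1), heading=270, 3 segment(s) drawn
Waypoints (4 total):
(0, 0)
(12, 0)
(32, 0)
(32, -1)

Answer: (0, 0)
(12, 0)
(32, 0)
(32, -1)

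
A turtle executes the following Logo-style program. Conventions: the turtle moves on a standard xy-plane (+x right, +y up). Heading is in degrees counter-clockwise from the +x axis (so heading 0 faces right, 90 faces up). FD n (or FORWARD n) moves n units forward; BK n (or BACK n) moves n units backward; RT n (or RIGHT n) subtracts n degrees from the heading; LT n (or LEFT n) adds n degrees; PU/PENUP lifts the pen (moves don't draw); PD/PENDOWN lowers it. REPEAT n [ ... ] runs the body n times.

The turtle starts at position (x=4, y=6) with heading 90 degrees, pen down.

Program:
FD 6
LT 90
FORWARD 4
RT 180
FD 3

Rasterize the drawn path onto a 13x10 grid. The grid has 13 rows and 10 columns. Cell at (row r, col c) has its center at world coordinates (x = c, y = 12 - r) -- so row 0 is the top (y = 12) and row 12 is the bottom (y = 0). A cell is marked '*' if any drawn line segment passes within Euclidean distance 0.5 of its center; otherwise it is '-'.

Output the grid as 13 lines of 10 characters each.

Segment 0: (4,6) -> (4,12)
Segment 1: (4,12) -> (0,12)
Segment 2: (0,12) -> (3,12)

Answer: *****-----
----*-----
----*-----
----*-----
----*-----
----*-----
----*-----
----------
----------
----------
----------
----------
----------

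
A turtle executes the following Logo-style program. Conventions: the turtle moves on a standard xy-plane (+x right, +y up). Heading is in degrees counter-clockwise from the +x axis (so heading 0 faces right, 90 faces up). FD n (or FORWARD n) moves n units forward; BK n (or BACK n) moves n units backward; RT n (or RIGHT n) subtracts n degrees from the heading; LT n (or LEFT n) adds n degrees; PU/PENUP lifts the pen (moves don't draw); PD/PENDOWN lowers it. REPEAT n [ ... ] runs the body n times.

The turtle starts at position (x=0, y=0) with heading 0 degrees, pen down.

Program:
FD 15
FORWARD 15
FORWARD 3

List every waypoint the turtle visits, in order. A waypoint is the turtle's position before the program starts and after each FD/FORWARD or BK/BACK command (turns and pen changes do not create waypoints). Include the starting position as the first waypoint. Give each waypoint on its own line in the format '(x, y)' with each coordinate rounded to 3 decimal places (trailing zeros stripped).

Executing turtle program step by step:
Start: pos=(0,0), heading=0, pen down
FD 15: (0,0) -> (15,0) [heading=0, draw]
FD 15: (15,0) -> (30,0) [heading=0, draw]
FD 3: (30,0) -> (33,0) [heading=0, draw]
Final: pos=(33,0), heading=0, 3 segment(s) drawn
Waypoints (4 total):
(0, 0)
(15, 0)
(30, 0)
(33, 0)

Answer: (0, 0)
(15, 0)
(30, 0)
(33, 0)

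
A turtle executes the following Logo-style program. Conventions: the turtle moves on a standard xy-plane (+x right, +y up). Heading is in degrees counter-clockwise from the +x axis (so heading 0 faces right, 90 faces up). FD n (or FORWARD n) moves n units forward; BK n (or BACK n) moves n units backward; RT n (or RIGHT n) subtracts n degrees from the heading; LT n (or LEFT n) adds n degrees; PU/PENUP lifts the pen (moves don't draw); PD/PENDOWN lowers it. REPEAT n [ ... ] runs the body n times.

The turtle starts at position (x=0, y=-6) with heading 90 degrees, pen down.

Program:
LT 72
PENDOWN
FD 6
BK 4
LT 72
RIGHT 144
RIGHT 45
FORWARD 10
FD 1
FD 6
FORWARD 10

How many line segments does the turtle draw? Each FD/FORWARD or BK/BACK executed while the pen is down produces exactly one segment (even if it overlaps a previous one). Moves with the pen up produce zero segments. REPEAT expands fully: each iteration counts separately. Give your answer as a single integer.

Answer: 6

Derivation:
Executing turtle program step by step:
Start: pos=(0,-6), heading=90, pen down
LT 72: heading 90 -> 162
PD: pen down
FD 6: (0,-6) -> (-5.706,-4.146) [heading=162, draw]
BK 4: (-5.706,-4.146) -> (-1.902,-5.382) [heading=162, draw]
LT 72: heading 162 -> 234
RT 144: heading 234 -> 90
RT 45: heading 90 -> 45
FD 10: (-1.902,-5.382) -> (5.169,1.689) [heading=45, draw]
FD 1: (5.169,1.689) -> (5.876,2.396) [heading=45, draw]
FD 6: (5.876,2.396) -> (10.119,6.639) [heading=45, draw]
FD 10: (10.119,6.639) -> (17.19,13.71) [heading=45, draw]
Final: pos=(17.19,13.71), heading=45, 6 segment(s) drawn
Segments drawn: 6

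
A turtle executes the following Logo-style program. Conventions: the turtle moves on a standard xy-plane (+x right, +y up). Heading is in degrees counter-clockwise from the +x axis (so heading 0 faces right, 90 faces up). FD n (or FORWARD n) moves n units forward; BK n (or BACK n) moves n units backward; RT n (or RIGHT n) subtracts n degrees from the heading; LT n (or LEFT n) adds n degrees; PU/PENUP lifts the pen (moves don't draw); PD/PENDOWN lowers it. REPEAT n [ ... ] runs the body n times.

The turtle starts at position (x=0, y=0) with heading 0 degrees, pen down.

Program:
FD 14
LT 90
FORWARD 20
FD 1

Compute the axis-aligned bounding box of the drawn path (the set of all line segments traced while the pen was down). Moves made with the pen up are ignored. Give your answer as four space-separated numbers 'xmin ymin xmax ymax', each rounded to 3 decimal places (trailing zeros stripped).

Answer: 0 0 14 21

Derivation:
Executing turtle program step by step:
Start: pos=(0,0), heading=0, pen down
FD 14: (0,0) -> (14,0) [heading=0, draw]
LT 90: heading 0 -> 90
FD 20: (14,0) -> (14,20) [heading=90, draw]
FD 1: (14,20) -> (14,21) [heading=90, draw]
Final: pos=(14,21), heading=90, 3 segment(s) drawn

Segment endpoints: x in {0, 14, 14}, y in {0, 20, 21}
xmin=0, ymin=0, xmax=14, ymax=21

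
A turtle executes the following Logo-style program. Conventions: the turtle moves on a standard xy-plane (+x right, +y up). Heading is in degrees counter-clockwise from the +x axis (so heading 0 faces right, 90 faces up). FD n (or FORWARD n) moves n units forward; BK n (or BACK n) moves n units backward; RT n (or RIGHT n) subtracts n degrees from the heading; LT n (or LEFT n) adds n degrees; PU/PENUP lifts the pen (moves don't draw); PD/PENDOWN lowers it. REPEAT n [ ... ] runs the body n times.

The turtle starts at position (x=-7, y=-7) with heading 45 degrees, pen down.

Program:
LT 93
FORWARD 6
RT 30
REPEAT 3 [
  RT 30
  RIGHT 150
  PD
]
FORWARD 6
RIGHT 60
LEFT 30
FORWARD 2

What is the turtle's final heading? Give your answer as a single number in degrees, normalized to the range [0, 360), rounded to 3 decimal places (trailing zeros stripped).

Answer: 258

Derivation:
Executing turtle program step by step:
Start: pos=(-7,-7), heading=45, pen down
LT 93: heading 45 -> 138
FD 6: (-7,-7) -> (-11.459,-2.985) [heading=138, draw]
RT 30: heading 138 -> 108
REPEAT 3 [
  -- iteration 1/3 --
  RT 30: heading 108 -> 78
  RT 150: heading 78 -> 288
  PD: pen down
  -- iteration 2/3 --
  RT 30: heading 288 -> 258
  RT 150: heading 258 -> 108
  PD: pen down
  -- iteration 3/3 --
  RT 30: heading 108 -> 78
  RT 150: heading 78 -> 288
  PD: pen down
]
FD 6: (-11.459,-2.985) -> (-9.605,-8.692) [heading=288, draw]
RT 60: heading 288 -> 228
LT 30: heading 228 -> 258
FD 2: (-9.605,-8.692) -> (-10.021,-10.648) [heading=258, draw]
Final: pos=(-10.021,-10.648), heading=258, 3 segment(s) drawn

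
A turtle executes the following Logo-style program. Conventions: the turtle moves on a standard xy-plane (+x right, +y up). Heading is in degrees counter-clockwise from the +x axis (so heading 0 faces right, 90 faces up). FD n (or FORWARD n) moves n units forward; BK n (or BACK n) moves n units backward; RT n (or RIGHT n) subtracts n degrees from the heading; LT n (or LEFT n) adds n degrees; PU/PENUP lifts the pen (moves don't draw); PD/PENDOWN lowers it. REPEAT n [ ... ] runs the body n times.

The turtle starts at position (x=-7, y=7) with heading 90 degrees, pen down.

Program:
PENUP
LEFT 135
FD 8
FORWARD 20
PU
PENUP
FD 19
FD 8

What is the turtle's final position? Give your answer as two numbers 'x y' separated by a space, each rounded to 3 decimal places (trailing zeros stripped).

Executing turtle program step by step:
Start: pos=(-7,7), heading=90, pen down
PU: pen up
LT 135: heading 90 -> 225
FD 8: (-7,7) -> (-12.657,1.343) [heading=225, move]
FD 20: (-12.657,1.343) -> (-26.799,-12.799) [heading=225, move]
PU: pen up
PU: pen up
FD 19: (-26.799,-12.799) -> (-40.234,-26.234) [heading=225, move]
FD 8: (-40.234,-26.234) -> (-45.891,-31.891) [heading=225, move]
Final: pos=(-45.891,-31.891), heading=225, 0 segment(s) drawn

Answer: -45.891 -31.891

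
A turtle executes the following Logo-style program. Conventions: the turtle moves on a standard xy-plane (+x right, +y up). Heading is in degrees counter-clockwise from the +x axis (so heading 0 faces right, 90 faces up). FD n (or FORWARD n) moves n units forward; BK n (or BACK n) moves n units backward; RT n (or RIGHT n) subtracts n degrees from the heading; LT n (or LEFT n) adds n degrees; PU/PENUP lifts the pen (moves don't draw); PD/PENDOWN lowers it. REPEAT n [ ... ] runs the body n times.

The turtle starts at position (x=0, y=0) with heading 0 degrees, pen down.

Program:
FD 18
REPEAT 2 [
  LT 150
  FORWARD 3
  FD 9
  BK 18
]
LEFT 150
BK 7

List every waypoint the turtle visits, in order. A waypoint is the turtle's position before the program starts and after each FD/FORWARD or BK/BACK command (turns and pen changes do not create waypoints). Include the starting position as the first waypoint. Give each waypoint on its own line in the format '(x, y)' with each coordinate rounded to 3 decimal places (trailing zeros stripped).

Answer: (0, 0)
(18, 0)
(15.402, 1.5)
(7.608, 6)
(23.196, -3)
(24.696, -5.598)
(29.196, -13.392)
(20.196, 2.196)
(20.196, -4.804)

Derivation:
Executing turtle program step by step:
Start: pos=(0,0), heading=0, pen down
FD 18: (0,0) -> (18,0) [heading=0, draw]
REPEAT 2 [
  -- iteration 1/2 --
  LT 150: heading 0 -> 150
  FD 3: (18,0) -> (15.402,1.5) [heading=150, draw]
  FD 9: (15.402,1.5) -> (7.608,6) [heading=150, draw]
  BK 18: (7.608,6) -> (23.196,-3) [heading=150, draw]
  -- iteration 2/2 --
  LT 150: heading 150 -> 300
  FD 3: (23.196,-3) -> (24.696,-5.598) [heading=300, draw]
  FD 9: (24.696,-5.598) -> (29.196,-13.392) [heading=300, draw]
  BK 18: (29.196,-13.392) -> (20.196,2.196) [heading=300, draw]
]
LT 150: heading 300 -> 90
BK 7: (20.196,2.196) -> (20.196,-4.804) [heading=90, draw]
Final: pos=(20.196,-4.804), heading=90, 8 segment(s) drawn
Waypoints (9 total):
(0, 0)
(18, 0)
(15.402, 1.5)
(7.608, 6)
(23.196, -3)
(24.696, -5.598)
(29.196, -13.392)
(20.196, 2.196)
(20.196, -4.804)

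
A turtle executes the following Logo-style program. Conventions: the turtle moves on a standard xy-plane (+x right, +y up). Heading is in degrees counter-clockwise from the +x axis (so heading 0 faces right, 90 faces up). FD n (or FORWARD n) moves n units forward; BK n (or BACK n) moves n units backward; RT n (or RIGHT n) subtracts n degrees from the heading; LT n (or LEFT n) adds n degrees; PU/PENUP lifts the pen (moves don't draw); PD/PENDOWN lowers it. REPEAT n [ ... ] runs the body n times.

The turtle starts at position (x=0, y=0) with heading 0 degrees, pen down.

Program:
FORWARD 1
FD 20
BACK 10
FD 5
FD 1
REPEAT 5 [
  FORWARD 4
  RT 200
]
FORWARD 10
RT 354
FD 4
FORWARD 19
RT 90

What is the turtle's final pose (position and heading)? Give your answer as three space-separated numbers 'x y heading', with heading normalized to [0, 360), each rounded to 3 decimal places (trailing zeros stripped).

Executing turtle program step by step:
Start: pos=(0,0), heading=0, pen down
FD 1: (0,0) -> (1,0) [heading=0, draw]
FD 20: (1,0) -> (21,0) [heading=0, draw]
BK 10: (21,0) -> (11,0) [heading=0, draw]
FD 5: (11,0) -> (16,0) [heading=0, draw]
FD 1: (16,0) -> (17,0) [heading=0, draw]
REPEAT 5 [
  -- iteration 1/5 --
  FD 4: (17,0) -> (21,0) [heading=0, draw]
  RT 200: heading 0 -> 160
  -- iteration 2/5 --
  FD 4: (21,0) -> (17.241,1.368) [heading=160, draw]
  RT 200: heading 160 -> 320
  -- iteration 3/5 --
  FD 4: (17.241,1.368) -> (20.305,-1.203) [heading=320, draw]
  RT 200: heading 320 -> 120
  -- iteration 4/5 --
  FD 4: (20.305,-1.203) -> (18.305,2.261) [heading=120, draw]
  RT 200: heading 120 -> 280
  -- iteration 5/5 --
  FD 4: (18.305,2.261) -> (19,-1.678) [heading=280, draw]
  RT 200: heading 280 -> 80
]
FD 10: (19,-1.678) -> (20.736,8.17) [heading=80, draw]
RT 354: heading 80 -> 86
FD 4: (20.736,8.17) -> (21.016,12.16) [heading=86, draw]
FD 19: (21.016,12.16) -> (22.341,31.114) [heading=86, draw]
RT 90: heading 86 -> 356
Final: pos=(22.341,31.114), heading=356, 13 segment(s) drawn

Answer: 22.341 31.114 356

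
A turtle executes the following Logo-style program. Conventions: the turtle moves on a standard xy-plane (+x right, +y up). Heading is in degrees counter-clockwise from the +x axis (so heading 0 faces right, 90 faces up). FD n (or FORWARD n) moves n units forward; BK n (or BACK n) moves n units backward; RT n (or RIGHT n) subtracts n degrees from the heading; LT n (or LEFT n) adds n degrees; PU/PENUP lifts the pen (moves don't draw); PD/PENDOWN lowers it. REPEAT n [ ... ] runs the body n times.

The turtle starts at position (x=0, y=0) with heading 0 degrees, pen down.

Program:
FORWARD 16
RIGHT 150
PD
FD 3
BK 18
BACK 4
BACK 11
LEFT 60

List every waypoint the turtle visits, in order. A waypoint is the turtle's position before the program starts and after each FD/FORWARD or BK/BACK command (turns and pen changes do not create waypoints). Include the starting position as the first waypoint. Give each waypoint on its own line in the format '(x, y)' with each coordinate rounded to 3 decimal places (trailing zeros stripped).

Executing turtle program step by step:
Start: pos=(0,0), heading=0, pen down
FD 16: (0,0) -> (16,0) [heading=0, draw]
RT 150: heading 0 -> 210
PD: pen down
FD 3: (16,0) -> (13.402,-1.5) [heading=210, draw]
BK 18: (13.402,-1.5) -> (28.99,7.5) [heading=210, draw]
BK 4: (28.99,7.5) -> (32.454,9.5) [heading=210, draw]
BK 11: (32.454,9.5) -> (41.981,15) [heading=210, draw]
LT 60: heading 210 -> 270
Final: pos=(41.981,15), heading=270, 5 segment(s) drawn
Waypoints (6 total):
(0, 0)
(16, 0)
(13.402, -1.5)
(28.99, 7.5)
(32.454, 9.5)
(41.981, 15)

Answer: (0, 0)
(16, 0)
(13.402, -1.5)
(28.99, 7.5)
(32.454, 9.5)
(41.981, 15)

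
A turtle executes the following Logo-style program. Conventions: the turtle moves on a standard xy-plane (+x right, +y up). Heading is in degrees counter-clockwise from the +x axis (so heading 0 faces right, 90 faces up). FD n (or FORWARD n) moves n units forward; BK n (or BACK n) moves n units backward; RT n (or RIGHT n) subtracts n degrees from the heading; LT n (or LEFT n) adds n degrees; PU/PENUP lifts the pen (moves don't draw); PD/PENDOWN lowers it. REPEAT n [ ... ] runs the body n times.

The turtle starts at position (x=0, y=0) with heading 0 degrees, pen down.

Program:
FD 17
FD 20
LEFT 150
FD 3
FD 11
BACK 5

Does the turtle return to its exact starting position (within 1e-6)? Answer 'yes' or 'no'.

Answer: no

Derivation:
Executing turtle program step by step:
Start: pos=(0,0), heading=0, pen down
FD 17: (0,0) -> (17,0) [heading=0, draw]
FD 20: (17,0) -> (37,0) [heading=0, draw]
LT 150: heading 0 -> 150
FD 3: (37,0) -> (34.402,1.5) [heading=150, draw]
FD 11: (34.402,1.5) -> (24.876,7) [heading=150, draw]
BK 5: (24.876,7) -> (29.206,4.5) [heading=150, draw]
Final: pos=(29.206,4.5), heading=150, 5 segment(s) drawn

Start position: (0, 0)
Final position: (29.206, 4.5)
Distance = 29.55; >= 1e-6 -> NOT closed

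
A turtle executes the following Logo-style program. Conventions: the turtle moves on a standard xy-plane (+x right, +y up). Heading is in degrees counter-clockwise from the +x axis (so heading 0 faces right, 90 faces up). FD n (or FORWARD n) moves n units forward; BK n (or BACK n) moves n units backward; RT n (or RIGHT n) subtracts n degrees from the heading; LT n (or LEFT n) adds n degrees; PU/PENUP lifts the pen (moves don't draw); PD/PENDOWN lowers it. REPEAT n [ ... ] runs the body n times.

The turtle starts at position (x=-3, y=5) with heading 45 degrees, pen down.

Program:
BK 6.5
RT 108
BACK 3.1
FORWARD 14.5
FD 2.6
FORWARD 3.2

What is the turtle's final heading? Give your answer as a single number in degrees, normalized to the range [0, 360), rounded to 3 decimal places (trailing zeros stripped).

Answer: 297

Derivation:
Executing turtle program step by step:
Start: pos=(-3,5), heading=45, pen down
BK 6.5: (-3,5) -> (-7.596,0.404) [heading=45, draw]
RT 108: heading 45 -> 297
BK 3.1: (-7.596,0.404) -> (-9.004,3.166) [heading=297, draw]
FD 14.5: (-9.004,3.166) -> (-2.421,-9.754) [heading=297, draw]
FD 2.6: (-2.421,-9.754) -> (-1.24,-12.07) [heading=297, draw]
FD 3.2: (-1.24,-12.07) -> (0.212,-14.922) [heading=297, draw]
Final: pos=(0.212,-14.922), heading=297, 5 segment(s) drawn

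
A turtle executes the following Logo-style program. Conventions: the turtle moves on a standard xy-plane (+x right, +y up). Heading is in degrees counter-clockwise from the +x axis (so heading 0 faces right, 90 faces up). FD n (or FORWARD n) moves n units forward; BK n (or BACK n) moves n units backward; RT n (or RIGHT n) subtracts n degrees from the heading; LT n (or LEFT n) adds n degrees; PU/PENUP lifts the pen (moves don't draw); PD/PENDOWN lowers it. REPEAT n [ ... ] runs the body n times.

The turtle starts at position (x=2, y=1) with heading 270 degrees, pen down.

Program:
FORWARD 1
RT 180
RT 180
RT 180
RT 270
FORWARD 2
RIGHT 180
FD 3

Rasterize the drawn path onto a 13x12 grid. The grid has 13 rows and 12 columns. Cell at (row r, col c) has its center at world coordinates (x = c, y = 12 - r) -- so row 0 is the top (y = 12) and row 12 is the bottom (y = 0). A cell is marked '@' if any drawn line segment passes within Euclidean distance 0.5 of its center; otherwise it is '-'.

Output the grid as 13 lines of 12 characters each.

Segment 0: (2,1) -> (2,0)
Segment 1: (2,0) -> (-0,-0)
Segment 2: (-0,-0) -> (3,0)

Answer: ------------
------------
------------
------------
------------
------------
------------
------------
------------
------------
------------
--@---------
@@@@--------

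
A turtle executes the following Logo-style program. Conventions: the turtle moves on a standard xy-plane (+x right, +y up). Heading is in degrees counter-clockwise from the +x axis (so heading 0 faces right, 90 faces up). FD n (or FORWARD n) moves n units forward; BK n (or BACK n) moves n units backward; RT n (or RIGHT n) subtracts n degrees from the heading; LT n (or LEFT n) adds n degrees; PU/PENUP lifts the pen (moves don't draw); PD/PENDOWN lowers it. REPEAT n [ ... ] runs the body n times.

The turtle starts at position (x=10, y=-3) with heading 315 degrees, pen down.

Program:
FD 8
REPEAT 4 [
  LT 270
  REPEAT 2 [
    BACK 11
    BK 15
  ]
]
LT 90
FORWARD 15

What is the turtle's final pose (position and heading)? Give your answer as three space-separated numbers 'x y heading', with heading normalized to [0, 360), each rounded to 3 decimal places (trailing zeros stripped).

Executing turtle program step by step:
Start: pos=(10,-3), heading=315, pen down
FD 8: (10,-3) -> (15.657,-8.657) [heading=315, draw]
REPEAT 4 [
  -- iteration 1/4 --
  LT 270: heading 315 -> 225
  REPEAT 2 [
    -- iteration 1/2 --
    BK 11: (15.657,-8.657) -> (23.435,-0.879) [heading=225, draw]
    BK 15: (23.435,-0.879) -> (34.042,9.728) [heading=225, draw]
    -- iteration 2/2 --
    BK 11: (34.042,9.728) -> (41.82,17.506) [heading=225, draw]
    BK 15: (41.82,17.506) -> (52.426,28.113) [heading=225, draw]
  ]
  -- iteration 2/4 --
  LT 270: heading 225 -> 135
  REPEAT 2 [
    -- iteration 1/2 --
    BK 11: (52.426,28.113) -> (60.205,20.335) [heading=135, draw]
    BK 15: (60.205,20.335) -> (70.811,9.728) [heading=135, draw]
    -- iteration 2/2 --
    BK 11: (70.811,9.728) -> (78.589,1.95) [heading=135, draw]
    BK 15: (78.589,1.95) -> (89.196,-8.657) [heading=135, draw]
  ]
  -- iteration 3/4 --
  LT 270: heading 135 -> 45
  REPEAT 2 [
    -- iteration 1/2 --
    BK 11: (89.196,-8.657) -> (81.418,-16.435) [heading=45, draw]
    BK 15: (81.418,-16.435) -> (70.811,-27.042) [heading=45, draw]
    -- iteration 2/2 --
    BK 11: (70.811,-27.042) -> (63.033,-34.82) [heading=45, draw]
    BK 15: (63.033,-34.82) -> (52.426,-45.426) [heading=45, draw]
  ]
  -- iteration 4/4 --
  LT 270: heading 45 -> 315
  REPEAT 2 [
    -- iteration 1/2 --
    BK 11: (52.426,-45.426) -> (44.648,-37.648) [heading=315, draw]
    BK 15: (44.648,-37.648) -> (34.042,-27.042) [heading=315, draw]
    -- iteration 2/2 --
    BK 11: (34.042,-27.042) -> (26.263,-19.263) [heading=315, draw]
    BK 15: (26.263,-19.263) -> (15.657,-8.657) [heading=315, draw]
  ]
]
LT 90: heading 315 -> 45
FD 15: (15.657,-8.657) -> (26.263,1.95) [heading=45, draw]
Final: pos=(26.263,1.95), heading=45, 18 segment(s) drawn

Answer: 26.263 1.95 45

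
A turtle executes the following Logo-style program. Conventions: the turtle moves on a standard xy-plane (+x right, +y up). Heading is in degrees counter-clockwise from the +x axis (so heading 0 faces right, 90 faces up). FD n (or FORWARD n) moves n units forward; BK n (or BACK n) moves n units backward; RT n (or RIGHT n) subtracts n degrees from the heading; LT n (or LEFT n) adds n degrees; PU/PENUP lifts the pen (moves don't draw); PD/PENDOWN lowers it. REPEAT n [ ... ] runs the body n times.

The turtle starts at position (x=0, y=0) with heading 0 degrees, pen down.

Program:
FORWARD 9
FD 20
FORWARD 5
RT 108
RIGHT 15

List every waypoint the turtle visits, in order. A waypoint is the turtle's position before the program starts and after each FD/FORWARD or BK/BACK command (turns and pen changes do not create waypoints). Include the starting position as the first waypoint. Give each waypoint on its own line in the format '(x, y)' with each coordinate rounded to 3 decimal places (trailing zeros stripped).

Answer: (0, 0)
(9, 0)
(29, 0)
(34, 0)

Derivation:
Executing turtle program step by step:
Start: pos=(0,0), heading=0, pen down
FD 9: (0,0) -> (9,0) [heading=0, draw]
FD 20: (9,0) -> (29,0) [heading=0, draw]
FD 5: (29,0) -> (34,0) [heading=0, draw]
RT 108: heading 0 -> 252
RT 15: heading 252 -> 237
Final: pos=(34,0), heading=237, 3 segment(s) drawn
Waypoints (4 total):
(0, 0)
(9, 0)
(29, 0)
(34, 0)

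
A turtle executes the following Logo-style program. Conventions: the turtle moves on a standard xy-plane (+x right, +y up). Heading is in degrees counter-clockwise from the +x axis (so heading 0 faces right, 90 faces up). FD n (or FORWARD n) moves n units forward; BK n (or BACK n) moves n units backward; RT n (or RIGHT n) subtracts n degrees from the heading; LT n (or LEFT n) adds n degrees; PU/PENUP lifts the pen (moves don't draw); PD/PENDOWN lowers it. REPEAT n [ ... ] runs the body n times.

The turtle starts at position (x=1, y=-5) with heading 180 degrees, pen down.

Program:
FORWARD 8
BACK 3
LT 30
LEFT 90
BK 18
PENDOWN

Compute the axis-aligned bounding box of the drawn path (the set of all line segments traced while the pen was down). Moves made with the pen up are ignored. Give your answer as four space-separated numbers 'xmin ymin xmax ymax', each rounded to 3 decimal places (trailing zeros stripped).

Executing turtle program step by step:
Start: pos=(1,-5), heading=180, pen down
FD 8: (1,-5) -> (-7,-5) [heading=180, draw]
BK 3: (-7,-5) -> (-4,-5) [heading=180, draw]
LT 30: heading 180 -> 210
LT 90: heading 210 -> 300
BK 18: (-4,-5) -> (-13,10.588) [heading=300, draw]
PD: pen down
Final: pos=(-13,10.588), heading=300, 3 segment(s) drawn

Segment endpoints: x in {-13, -7, -4, 1}, y in {-5, -5, 10.588}
xmin=-13, ymin=-5, xmax=1, ymax=10.588

Answer: -13 -5 1 10.588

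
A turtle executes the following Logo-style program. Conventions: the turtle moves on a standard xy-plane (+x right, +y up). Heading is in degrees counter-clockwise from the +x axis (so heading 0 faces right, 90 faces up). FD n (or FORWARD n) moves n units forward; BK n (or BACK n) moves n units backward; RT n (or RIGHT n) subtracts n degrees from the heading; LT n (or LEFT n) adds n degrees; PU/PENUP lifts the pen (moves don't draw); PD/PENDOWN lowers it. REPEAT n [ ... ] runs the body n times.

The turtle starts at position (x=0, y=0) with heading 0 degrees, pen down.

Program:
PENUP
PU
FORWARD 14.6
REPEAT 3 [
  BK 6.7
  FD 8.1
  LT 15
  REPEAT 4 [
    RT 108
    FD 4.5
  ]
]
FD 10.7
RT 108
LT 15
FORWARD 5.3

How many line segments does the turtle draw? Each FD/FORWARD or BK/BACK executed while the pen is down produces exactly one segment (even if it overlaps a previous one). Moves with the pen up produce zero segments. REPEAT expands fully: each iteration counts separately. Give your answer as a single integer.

Executing turtle program step by step:
Start: pos=(0,0), heading=0, pen down
PU: pen up
PU: pen up
FD 14.6: (0,0) -> (14.6,0) [heading=0, move]
REPEAT 3 [
  -- iteration 1/3 --
  BK 6.7: (14.6,0) -> (7.9,0) [heading=0, move]
  FD 8.1: (7.9,0) -> (16,0) [heading=0, move]
  LT 15: heading 0 -> 15
  REPEAT 4 [
    -- iteration 1/4 --
    RT 108: heading 15 -> 267
    FD 4.5: (16,0) -> (15.764,-4.494) [heading=267, move]
    -- iteration 2/4 --
    RT 108: heading 267 -> 159
    FD 4.5: (15.764,-4.494) -> (11.563,-2.881) [heading=159, move]
    -- iteration 3/4 --
    RT 108: heading 159 -> 51
    FD 4.5: (11.563,-2.881) -> (14.395,0.616) [heading=51, move]
    -- iteration 4/4 --
    RT 108: heading 51 -> 303
    FD 4.5: (14.395,0.616) -> (16.846,-3.158) [heading=303, move]
  ]
  -- iteration 2/3 --
  BK 6.7: (16.846,-3.158) -> (13.197,2.461) [heading=303, move]
  FD 8.1: (13.197,2.461) -> (17.609,-4.332) [heading=303, move]
  LT 15: heading 303 -> 318
  REPEAT 4 [
    -- iteration 1/4 --
    RT 108: heading 318 -> 210
    FD 4.5: (17.609,-4.332) -> (13.712,-6.582) [heading=210, move]
    -- iteration 2/4 --
    RT 108: heading 210 -> 102
    FD 4.5: (13.712,-6.582) -> (12.776,-2.181) [heading=102, move]
    -- iteration 3/4 --
    RT 108: heading 102 -> 354
    FD 4.5: (12.776,-2.181) -> (17.251,-2.651) [heading=354, move]
    -- iteration 4/4 --
    RT 108: heading 354 -> 246
    FD 4.5: (17.251,-2.651) -> (15.421,-6.762) [heading=246, move]
  ]
  -- iteration 3/3 --
  BK 6.7: (15.421,-6.762) -> (18.146,-0.641) [heading=246, move]
  FD 8.1: (18.146,-0.641) -> (14.852,-8.041) [heading=246, move]
  LT 15: heading 246 -> 261
  REPEAT 4 [
    -- iteration 1/4 --
    RT 108: heading 261 -> 153
    FD 4.5: (14.852,-8.041) -> (10.842,-5.998) [heading=153, move]
    -- iteration 2/4 --
    RT 108: heading 153 -> 45
    FD 4.5: (10.842,-5.998) -> (14.024,-2.816) [heading=45, move]
    -- iteration 3/4 --
    RT 108: heading 45 -> 297
    FD 4.5: (14.024,-2.816) -> (16.067,-6.825) [heading=297, move]
    -- iteration 4/4 --
    RT 108: heading 297 -> 189
    FD 4.5: (16.067,-6.825) -> (11.622,-7.529) [heading=189, move]
  ]
]
FD 10.7: (11.622,-7.529) -> (1.054,-9.203) [heading=189, move]
RT 108: heading 189 -> 81
LT 15: heading 81 -> 96
FD 5.3: (1.054,-9.203) -> (0.5,-3.932) [heading=96, move]
Final: pos=(0.5,-3.932), heading=96, 0 segment(s) drawn
Segments drawn: 0

Answer: 0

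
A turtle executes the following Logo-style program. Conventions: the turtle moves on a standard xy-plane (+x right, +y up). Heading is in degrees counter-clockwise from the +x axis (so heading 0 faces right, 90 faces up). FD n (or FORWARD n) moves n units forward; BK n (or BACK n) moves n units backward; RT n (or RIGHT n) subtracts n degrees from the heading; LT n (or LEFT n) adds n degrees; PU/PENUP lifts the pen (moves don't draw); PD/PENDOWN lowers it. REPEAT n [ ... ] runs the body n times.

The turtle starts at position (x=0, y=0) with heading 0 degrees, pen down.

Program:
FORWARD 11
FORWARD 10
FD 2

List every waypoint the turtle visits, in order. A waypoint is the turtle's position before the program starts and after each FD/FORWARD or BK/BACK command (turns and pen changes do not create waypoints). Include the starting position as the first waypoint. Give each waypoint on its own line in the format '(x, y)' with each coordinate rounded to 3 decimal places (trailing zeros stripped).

Executing turtle program step by step:
Start: pos=(0,0), heading=0, pen down
FD 11: (0,0) -> (11,0) [heading=0, draw]
FD 10: (11,0) -> (21,0) [heading=0, draw]
FD 2: (21,0) -> (23,0) [heading=0, draw]
Final: pos=(23,0), heading=0, 3 segment(s) drawn
Waypoints (4 total):
(0, 0)
(11, 0)
(21, 0)
(23, 0)

Answer: (0, 0)
(11, 0)
(21, 0)
(23, 0)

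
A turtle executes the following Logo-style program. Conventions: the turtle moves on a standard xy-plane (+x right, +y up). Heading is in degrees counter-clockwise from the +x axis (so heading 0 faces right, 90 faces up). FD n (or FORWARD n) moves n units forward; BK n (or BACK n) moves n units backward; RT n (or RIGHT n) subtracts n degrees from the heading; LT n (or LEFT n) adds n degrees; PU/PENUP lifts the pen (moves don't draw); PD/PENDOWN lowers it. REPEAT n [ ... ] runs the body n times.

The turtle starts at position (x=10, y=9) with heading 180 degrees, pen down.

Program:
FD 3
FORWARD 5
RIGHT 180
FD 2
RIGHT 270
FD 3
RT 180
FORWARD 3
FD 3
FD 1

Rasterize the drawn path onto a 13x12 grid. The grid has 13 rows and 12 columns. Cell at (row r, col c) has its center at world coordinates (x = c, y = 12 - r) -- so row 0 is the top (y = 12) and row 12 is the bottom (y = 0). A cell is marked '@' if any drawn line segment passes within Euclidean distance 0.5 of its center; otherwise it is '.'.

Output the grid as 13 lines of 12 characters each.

Answer: ....@.......
....@.......
....@.......
..@@@@@@@@@.
....@.......
....@.......
....@.......
....@.......
............
............
............
............
............

Derivation:
Segment 0: (10,9) -> (7,9)
Segment 1: (7,9) -> (2,9)
Segment 2: (2,9) -> (4,9)
Segment 3: (4,9) -> (4,12)
Segment 4: (4,12) -> (4,9)
Segment 5: (4,9) -> (4,6)
Segment 6: (4,6) -> (4,5)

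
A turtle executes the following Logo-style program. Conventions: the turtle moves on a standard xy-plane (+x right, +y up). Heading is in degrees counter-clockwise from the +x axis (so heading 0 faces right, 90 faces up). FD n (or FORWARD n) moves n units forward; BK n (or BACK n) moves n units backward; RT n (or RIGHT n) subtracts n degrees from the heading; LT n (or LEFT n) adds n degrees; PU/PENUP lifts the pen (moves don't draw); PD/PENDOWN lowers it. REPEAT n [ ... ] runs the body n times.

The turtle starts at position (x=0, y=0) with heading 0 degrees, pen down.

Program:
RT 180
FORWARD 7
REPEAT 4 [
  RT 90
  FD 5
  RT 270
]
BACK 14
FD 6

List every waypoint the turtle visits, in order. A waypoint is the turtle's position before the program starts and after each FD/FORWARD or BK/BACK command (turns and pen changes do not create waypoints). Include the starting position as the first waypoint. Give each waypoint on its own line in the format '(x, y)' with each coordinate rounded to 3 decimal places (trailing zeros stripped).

Executing turtle program step by step:
Start: pos=(0,0), heading=0, pen down
RT 180: heading 0 -> 180
FD 7: (0,0) -> (-7,0) [heading=180, draw]
REPEAT 4 [
  -- iteration 1/4 --
  RT 90: heading 180 -> 90
  FD 5: (-7,0) -> (-7,5) [heading=90, draw]
  RT 270: heading 90 -> 180
  -- iteration 2/4 --
  RT 90: heading 180 -> 90
  FD 5: (-7,5) -> (-7,10) [heading=90, draw]
  RT 270: heading 90 -> 180
  -- iteration 3/4 --
  RT 90: heading 180 -> 90
  FD 5: (-7,10) -> (-7,15) [heading=90, draw]
  RT 270: heading 90 -> 180
  -- iteration 4/4 --
  RT 90: heading 180 -> 90
  FD 5: (-7,15) -> (-7,20) [heading=90, draw]
  RT 270: heading 90 -> 180
]
BK 14: (-7,20) -> (7,20) [heading=180, draw]
FD 6: (7,20) -> (1,20) [heading=180, draw]
Final: pos=(1,20), heading=180, 7 segment(s) drawn
Waypoints (8 total):
(0, 0)
(-7, 0)
(-7, 5)
(-7, 10)
(-7, 15)
(-7, 20)
(7, 20)
(1, 20)

Answer: (0, 0)
(-7, 0)
(-7, 5)
(-7, 10)
(-7, 15)
(-7, 20)
(7, 20)
(1, 20)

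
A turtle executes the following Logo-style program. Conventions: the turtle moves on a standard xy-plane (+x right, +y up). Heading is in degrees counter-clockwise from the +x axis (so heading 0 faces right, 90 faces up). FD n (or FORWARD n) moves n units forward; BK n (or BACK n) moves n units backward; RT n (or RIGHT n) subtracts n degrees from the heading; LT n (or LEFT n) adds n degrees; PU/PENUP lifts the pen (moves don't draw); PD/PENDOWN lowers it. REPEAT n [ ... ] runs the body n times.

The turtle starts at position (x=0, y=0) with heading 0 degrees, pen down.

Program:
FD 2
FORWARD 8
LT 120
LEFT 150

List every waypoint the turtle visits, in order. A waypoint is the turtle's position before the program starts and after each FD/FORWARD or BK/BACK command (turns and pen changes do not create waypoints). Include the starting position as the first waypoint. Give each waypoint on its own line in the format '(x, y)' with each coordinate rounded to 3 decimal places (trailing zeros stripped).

Executing turtle program step by step:
Start: pos=(0,0), heading=0, pen down
FD 2: (0,0) -> (2,0) [heading=0, draw]
FD 8: (2,0) -> (10,0) [heading=0, draw]
LT 120: heading 0 -> 120
LT 150: heading 120 -> 270
Final: pos=(10,0), heading=270, 2 segment(s) drawn
Waypoints (3 total):
(0, 0)
(2, 0)
(10, 0)

Answer: (0, 0)
(2, 0)
(10, 0)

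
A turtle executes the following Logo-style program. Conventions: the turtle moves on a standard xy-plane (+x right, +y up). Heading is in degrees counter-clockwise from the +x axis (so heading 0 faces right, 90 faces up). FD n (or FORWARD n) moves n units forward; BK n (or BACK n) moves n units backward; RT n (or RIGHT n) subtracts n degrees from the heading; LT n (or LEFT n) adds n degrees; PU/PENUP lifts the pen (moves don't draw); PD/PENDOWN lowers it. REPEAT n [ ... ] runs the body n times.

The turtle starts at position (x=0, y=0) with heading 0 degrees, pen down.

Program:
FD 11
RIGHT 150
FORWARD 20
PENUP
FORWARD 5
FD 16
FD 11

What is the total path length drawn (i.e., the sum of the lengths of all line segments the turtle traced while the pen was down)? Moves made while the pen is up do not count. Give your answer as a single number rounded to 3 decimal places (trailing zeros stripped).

Executing turtle program step by step:
Start: pos=(0,0), heading=0, pen down
FD 11: (0,0) -> (11,0) [heading=0, draw]
RT 150: heading 0 -> 210
FD 20: (11,0) -> (-6.321,-10) [heading=210, draw]
PU: pen up
FD 5: (-6.321,-10) -> (-10.651,-12.5) [heading=210, move]
FD 16: (-10.651,-12.5) -> (-24.507,-20.5) [heading=210, move]
FD 11: (-24.507,-20.5) -> (-34.033,-26) [heading=210, move]
Final: pos=(-34.033,-26), heading=210, 2 segment(s) drawn

Segment lengths:
  seg 1: (0,0) -> (11,0), length = 11
  seg 2: (11,0) -> (-6.321,-10), length = 20
Total = 31

Answer: 31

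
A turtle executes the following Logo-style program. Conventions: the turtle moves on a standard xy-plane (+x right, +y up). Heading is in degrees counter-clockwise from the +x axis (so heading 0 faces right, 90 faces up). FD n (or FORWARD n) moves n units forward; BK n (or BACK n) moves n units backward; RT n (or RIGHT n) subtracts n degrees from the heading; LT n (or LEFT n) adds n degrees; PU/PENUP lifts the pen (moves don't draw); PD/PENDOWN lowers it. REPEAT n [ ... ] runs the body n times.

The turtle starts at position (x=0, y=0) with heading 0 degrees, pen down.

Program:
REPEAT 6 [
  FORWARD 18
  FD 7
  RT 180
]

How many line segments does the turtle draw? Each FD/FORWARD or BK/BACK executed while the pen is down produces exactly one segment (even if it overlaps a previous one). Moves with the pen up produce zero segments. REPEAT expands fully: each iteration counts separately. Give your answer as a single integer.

Executing turtle program step by step:
Start: pos=(0,0), heading=0, pen down
REPEAT 6 [
  -- iteration 1/6 --
  FD 18: (0,0) -> (18,0) [heading=0, draw]
  FD 7: (18,0) -> (25,0) [heading=0, draw]
  RT 180: heading 0 -> 180
  -- iteration 2/6 --
  FD 18: (25,0) -> (7,0) [heading=180, draw]
  FD 7: (7,0) -> (0,0) [heading=180, draw]
  RT 180: heading 180 -> 0
  -- iteration 3/6 --
  FD 18: (0,0) -> (18,0) [heading=0, draw]
  FD 7: (18,0) -> (25,0) [heading=0, draw]
  RT 180: heading 0 -> 180
  -- iteration 4/6 --
  FD 18: (25,0) -> (7,0) [heading=180, draw]
  FD 7: (7,0) -> (0,0) [heading=180, draw]
  RT 180: heading 180 -> 0
  -- iteration 5/6 --
  FD 18: (0,0) -> (18,0) [heading=0, draw]
  FD 7: (18,0) -> (25,0) [heading=0, draw]
  RT 180: heading 0 -> 180
  -- iteration 6/6 --
  FD 18: (25,0) -> (7,0) [heading=180, draw]
  FD 7: (7,0) -> (0,0) [heading=180, draw]
  RT 180: heading 180 -> 0
]
Final: pos=(0,0), heading=0, 12 segment(s) drawn
Segments drawn: 12

Answer: 12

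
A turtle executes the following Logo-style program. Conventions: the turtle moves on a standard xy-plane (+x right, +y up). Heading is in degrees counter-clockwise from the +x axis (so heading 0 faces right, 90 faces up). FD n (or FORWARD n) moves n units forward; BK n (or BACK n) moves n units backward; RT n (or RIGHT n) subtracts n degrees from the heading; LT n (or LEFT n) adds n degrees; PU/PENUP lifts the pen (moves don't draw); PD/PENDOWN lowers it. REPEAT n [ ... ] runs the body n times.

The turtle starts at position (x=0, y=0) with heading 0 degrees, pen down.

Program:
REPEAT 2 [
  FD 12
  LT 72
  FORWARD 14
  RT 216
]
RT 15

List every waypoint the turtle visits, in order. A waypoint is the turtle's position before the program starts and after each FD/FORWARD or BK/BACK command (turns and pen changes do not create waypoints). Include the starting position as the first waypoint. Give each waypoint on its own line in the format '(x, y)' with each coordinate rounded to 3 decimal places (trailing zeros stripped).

Answer: (0, 0)
(12, 0)
(16.326, 13.315)
(6.618, 6.261)
(10.944, -7.053)

Derivation:
Executing turtle program step by step:
Start: pos=(0,0), heading=0, pen down
REPEAT 2 [
  -- iteration 1/2 --
  FD 12: (0,0) -> (12,0) [heading=0, draw]
  LT 72: heading 0 -> 72
  FD 14: (12,0) -> (16.326,13.315) [heading=72, draw]
  RT 216: heading 72 -> 216
  -- iteration 2/2 --
  FD 12: (16.326,13.315) -> (6.618,6.261) [heading=216, draw]
  LT 72: heading 216 -> 288
  FD 14: (6.618,6.261) -> (10.944,-7.053) [heading=288, draw]
  RT 216: heading 288 -> 72
]
RT 15: heading 72 -> 57
Final: pos=(10.944,-7.053), heading=57, 4 segment(s) drawn
Waypoints (5 total):
(0, 0)
(12, 0)
(16.326, 13.315)
(6.618, 6.261)
(10.944, -7.053)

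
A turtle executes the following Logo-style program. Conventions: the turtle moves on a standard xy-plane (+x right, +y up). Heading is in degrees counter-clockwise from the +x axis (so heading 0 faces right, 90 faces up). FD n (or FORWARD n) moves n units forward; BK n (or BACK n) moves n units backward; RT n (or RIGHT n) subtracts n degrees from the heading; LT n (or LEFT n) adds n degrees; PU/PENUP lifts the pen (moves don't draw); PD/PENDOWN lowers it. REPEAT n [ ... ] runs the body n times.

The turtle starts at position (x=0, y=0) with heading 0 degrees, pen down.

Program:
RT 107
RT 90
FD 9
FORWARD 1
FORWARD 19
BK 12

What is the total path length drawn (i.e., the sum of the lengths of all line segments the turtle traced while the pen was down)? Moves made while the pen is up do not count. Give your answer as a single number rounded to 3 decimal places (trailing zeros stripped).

Executing turtle program step by step:
Start: pos=(0,0), heading=0, pen down
RT 107: heading 0 -> 253
RT 90: heading 253 -> 163
FD 9: (0,0) -> (-8.607,2.631) [heading=163, draw]
FD 1: (-8.607,2.631) -> (-9.563,2.924) [heading=163, draw]
FD 19: (-9.563,2.924) -> (-27.733,8.479) [heading=163, draw]
BK 12: (-27.733,8.479) -> (-16.257,4.97) [heading=163, draw]
Final: pos=(-16.257,4.97), heading=163, 4 segment(s) drawn

Segment lengths:
  seg 1: (0,0) -> (-8.607,2.631), length = 9
  seg 2: (-8.607,2.631) -> (-9.563,2.924), length = 1
  seg 3: (-9.563,2.924) -> (-27.733,8.479), length = 19
  seg 4: (-27.733,8.479) -> (-16.257,4.97), length = 12
Total = 41

Answer: 41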